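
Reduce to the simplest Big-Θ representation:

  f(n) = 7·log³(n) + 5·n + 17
Θ(n)

Order the terms by growth rate: 17 ≺ 7·log³(n) ≺ 5·n.
The fastest-growing term 5·n dominates as n → ∞; dropping its constant factor gives Θ(n).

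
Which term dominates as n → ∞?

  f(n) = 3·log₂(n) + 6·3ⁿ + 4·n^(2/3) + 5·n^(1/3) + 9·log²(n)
6·3ⁿ

Looking at each term:
  - 3·log₂(n) is O(log n)
  - 6·3ⁿ is O(3ⁿ)
  - 4·n^(2/3) is O(n^(2/3))
  - 5·n^(1/3) is O(n^(1/3))
  - 9·log²(n) is O(log² n)

The term 6·3ⁿ (O(3ⁿ)) grows fastest and dominates all others.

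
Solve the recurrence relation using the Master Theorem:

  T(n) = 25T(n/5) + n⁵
Θ(n⁵)

Master Theorem: a = 25, b = 5, f(n) = n⁵.
Compute the critical exponent d = log₅(25) = 2.
Compare f(n) = Θ(n⁵) against n^d:
  k = 5 > d = 2, so f(n) = Ω(n^(d+ε)) — Case 3.
  Regularity: a·(n/b)^5/n^5 = a/b^5 = 25/3125 < 1 ✓.
  The top-level work dominates: T(n) = Θ(f(n)) = Θ(n⁵).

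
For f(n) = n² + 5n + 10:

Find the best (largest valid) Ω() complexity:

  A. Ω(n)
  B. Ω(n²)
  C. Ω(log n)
B

f(n) = n² + 5n + 10 is Ω(n²).
All listed options are valid Big-Ω bounds (lower bounds),
but Ω(n²) is the tightest (largest valid bound).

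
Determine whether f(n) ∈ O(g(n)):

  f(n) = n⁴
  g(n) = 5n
False

f(n) = n⁴ is O(n⁴), and g(n) = 5n is O(n).
Since O(n⁴) grows faster than O(n), f(n) = O(g(n)) is false.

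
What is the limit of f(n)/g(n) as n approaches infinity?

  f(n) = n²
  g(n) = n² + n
1

Since n² and n² + n have the same growth rate (O(n²)),
the ratio converges to a constant: 1.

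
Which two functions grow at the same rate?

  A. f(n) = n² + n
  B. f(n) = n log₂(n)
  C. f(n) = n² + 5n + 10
A and C

Examining each function:
  A. n² + n is O(n²)
  B. n log₂(n) is O(n log n)
  C. n² + 5n + 10 is O(n²)

Functions A and C both have the same complexity class.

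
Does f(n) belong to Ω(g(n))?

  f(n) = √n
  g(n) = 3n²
False

f(n) = √n is O(√n), and g(n) = 3n² is O(n²).
Since O(√n) grows slower than O(n²), f(n) = Ω(g(n)) is false.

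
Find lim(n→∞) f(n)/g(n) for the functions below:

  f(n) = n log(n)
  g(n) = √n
∞

Since n log(n) (O(n log n)) grows faster than √n (O(√n)),
the ratio f(n)/g(n) → ∞ as n → ∞.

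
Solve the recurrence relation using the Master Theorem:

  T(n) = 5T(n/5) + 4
Θ(n)

Master Theorem: a = 5, b = 5, f(n) = 4.
Compute the critical exponent d = log₅(5) = 1.
Compare f(n) = Θ(1) against n^d:
  k = 0 < d = 1, so f(n) = O(n^(d-ε)) — Case 1.
  The recursion cost dominates: T(n) = Θ(n^d) = Θ(n).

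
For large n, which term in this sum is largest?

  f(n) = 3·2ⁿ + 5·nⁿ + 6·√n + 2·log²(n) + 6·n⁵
5·nⁿ

Looking at each term:
  - 3·2ⁿ is O(2ⁿ)
  - 5·nⁿ is O(nⁿ)
  - 6·√n is O(√n)
  - 2·log²(n) is O(log² n)
  - 6·n⁵ is O(n⁵)

The term 5·nⁿ (O(nⁿ)) grows fastest and dominates all others.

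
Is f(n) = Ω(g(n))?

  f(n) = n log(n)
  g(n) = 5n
True

f(n) = n log(n) is O(n log n), and g(n) = 5n is O(n).
Since O(n log n) grows at least as fast as O(n), f(n) = Ω(g(n)) is true.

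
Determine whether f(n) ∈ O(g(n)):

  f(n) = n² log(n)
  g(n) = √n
False

f(n) = n² log(n) is O(n² log n), and g(n) = √n is O(√n).
Since O(n² log n) grows faster than O(√n), f(n) = O(g(n)) is false.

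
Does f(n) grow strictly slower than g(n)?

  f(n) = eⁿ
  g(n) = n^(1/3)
False

f(n) = eⁿ is O(eⁿ), and g(n) = n^(1/3) is O(n^(1/3)).
Since O(eⁿ) grows faster than or equal to O(n^(1/3)), f(n) = o(g(n)) is false.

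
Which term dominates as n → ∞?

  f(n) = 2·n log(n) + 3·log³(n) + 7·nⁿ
7·nⁿ

Looking at each term:
  - 2·n log(n) is O(n log n)
  - 3·log³(n) is O(log³ n)
  - 7·nⁿ is O(nⁿ)

The term 7·nⁿ (O(nⁿ)) grows fastest and dominates all others.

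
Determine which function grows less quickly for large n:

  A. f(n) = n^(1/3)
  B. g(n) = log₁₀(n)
B

f(n) = n^(1/3) is O(n^(1/3)), while g(n) = log₁₀(n) is O(log n).
Since O(log n) grows slower than O(n^(1/3)), g(n) is dominated.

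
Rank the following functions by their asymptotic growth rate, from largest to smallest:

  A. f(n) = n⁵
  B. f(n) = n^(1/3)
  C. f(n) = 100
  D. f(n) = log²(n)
A > B > D > C

Comparing growth rates:
A = n⁵ is O(n⁵)
B = n^(1/3) is O(n^(1/3))
D = log²(n) is O(log² n)
C = 100 is O(1)

Therefore, the order from fastest to slowest is: A > B > D > C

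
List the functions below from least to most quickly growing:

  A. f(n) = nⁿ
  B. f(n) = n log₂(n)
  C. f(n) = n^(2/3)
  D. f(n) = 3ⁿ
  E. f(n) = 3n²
C < B < E < D < A

Comparing growth rates:
C = n^(2/3) is O(n^(2/3))
B = n log₂(n) is O(n log n)
E = 3n² is O(n²)
D = 3ⁿ is O(3ⁿ)
A = nⁿ is O(nⁿ)

Therefore, the order from slowest to fastest is: C < B < E < D < A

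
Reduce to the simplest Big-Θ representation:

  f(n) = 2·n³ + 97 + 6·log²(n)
Θ(n³)

Order the terms by growth rate: 97 ≺ 6·log²(n) ≺ 2·n³.
The fastest-growing term 2·n³ dominates as n → ∞; dropping its constant factor gives Θ(n³).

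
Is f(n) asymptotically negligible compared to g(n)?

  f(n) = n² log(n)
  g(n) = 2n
False

f(n) = n² log(n) is O(n² log n), and g(n) = 2n is O(n).
Since O(n² log n) grows faster than or equal to O(n), f(n) = o(g(n)) is false.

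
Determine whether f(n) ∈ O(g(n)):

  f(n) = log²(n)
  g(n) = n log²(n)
True

f(n) = log²(n) is O(log² n), and g(n) = n log²(n) is O(n log² n).
Since O(log² n) ⊆ O(n log² n) (f grows no faster than g), f(n) = O(g(n)) is true.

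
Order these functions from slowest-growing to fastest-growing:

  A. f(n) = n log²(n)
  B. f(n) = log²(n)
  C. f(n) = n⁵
B < A < C

Comparing growth rates:
B = log²(n) is O(log² n)
A = n log²(n) is O(n log² n)
C = n⁵ is O(n⁵)

Therefore, the order from slowest to fastest is: B < A < C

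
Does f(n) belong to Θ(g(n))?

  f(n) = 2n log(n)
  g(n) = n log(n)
True

f(n) = 2n log(n) and g(n) = n log(n) are both O(n log n).
Since they have the same asymptotic growth rate, f(n) = Θ(g(n)) is true.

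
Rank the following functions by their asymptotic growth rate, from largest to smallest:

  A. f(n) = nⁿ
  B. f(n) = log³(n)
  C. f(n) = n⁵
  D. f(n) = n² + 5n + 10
A > C > D > B

Comparing growth rates:
A = nⁿ is O(nⁿ)
C = n⁵ is O(n⁵)
D = n² + 5n + 10 is O(n²)
B = log³(n) is O(log³ n)

Therefore, the order from fastest to slowest is: A > C > D > B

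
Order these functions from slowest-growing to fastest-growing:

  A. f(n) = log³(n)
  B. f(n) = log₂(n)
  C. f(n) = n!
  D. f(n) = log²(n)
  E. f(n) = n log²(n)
B < D < A < E < C

Comparing growth rates:
B = log₂(n) is O(log n)
D = log²(n) is O(log² n)
A = log³(n) is O(log³ n)
E = n log²(n) is O(n log² n)
C = n! is O(n!)

Therefore, the order from slowest to fastest is: B < D < A < E < C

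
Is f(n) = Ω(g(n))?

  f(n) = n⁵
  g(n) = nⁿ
False

f(n) = n⁵ is O(n⁵), and g(n) = nⁿ is O(nⁿ).
Since O(n⁵) grows slower than O(nⁿ), f(n) = Ω(g(n)) is false.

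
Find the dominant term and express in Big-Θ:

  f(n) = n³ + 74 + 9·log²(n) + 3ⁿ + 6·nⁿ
Θ(nⁿ)

Order the terms by growth rate: 74 ≺ 9·log²(n) ≺ n³ ≺ 3ⁿ ≺ 6·nⁿ.
The fastest-growing term 6·nⁿ dominates as n → ∞; dropping its constant factor gives Θ(nⁿ).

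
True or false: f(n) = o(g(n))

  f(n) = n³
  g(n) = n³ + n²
False

f(n) = n³ is O(n³), and g(n) = n³ + n² is O(n³).
Since they have the same growth rate, f(n) = o(g(n)) is false.
(f = o(g) requires f to grow strictly slower, not equal.)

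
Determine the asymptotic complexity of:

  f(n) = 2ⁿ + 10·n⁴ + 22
O(2ⁿ)

The dominant term in 2ⁿ + 10·n⁴ + 22 is 2ⁿ, which is Θ(2ⁿ).
Lower-order terms (10·n⁴, 22) are asymptotically negligible.
Constants are absorbed, so the tightest bound is O(2ⁿ).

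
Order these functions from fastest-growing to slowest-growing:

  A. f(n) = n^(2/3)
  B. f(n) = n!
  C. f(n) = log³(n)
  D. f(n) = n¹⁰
B > D > A > C

Comparing growth rates:
B = n! is O(n!)
D = n¹⁰ is O(n¹⁰)
A = n^(2/3) is O(n^(2/3))
C = log³(n) is O(log³ n)

Therefore, the order from fastest to slowest is: B > D > A > C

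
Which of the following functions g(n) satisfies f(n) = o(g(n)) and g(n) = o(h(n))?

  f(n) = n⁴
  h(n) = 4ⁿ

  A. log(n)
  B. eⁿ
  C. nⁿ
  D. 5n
B

We need g(n) with n⁴ = o(g(n)) and g(n) = o(4ⁿ), i.e. O(n⁴) ≺ g ≺ O(4ⁿ).
Check each option:
  A. log(n) — O(log n) does not grow strictly faster than f(n)
  B. eⁿ — O(eⁿ) is strictly between O(n⁴) and O(4ⁿ) ✓
  C. nⁿ — O(nⁿ) does not grow strictly slower than h(n)
  D. 5n — O(n) does not grow strictly faster than f(n)

Only option B (eⁿ) lies strictly between.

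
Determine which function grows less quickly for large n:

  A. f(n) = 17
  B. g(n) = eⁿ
A

f(n) = 17 is O(1), while g(n) = eⁿ is O(eⁿ).
Since O(1) grows slower than O(eⁿ), f(n) is dominated.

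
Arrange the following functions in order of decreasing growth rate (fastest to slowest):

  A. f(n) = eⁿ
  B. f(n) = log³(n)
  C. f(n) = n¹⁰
A > C > B

Comparing growth rates:
A = eⁿ is O(eⁿ)
C = n¹⁰ is O(n¹⁰)
B = log³(n) is O(log³ n)

Therefore, the order from fastest to slowest is: A > C > B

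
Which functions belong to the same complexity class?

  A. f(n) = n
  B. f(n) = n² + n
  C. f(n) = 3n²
B and C

Examining each function:
  A. n is O(n)
  B. n² + n is O(n²)
  C. 3n² is O(n²)

Functions B and C both have the same complexity class.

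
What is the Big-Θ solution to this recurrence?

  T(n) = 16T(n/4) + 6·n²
Θ(n² log n)

Master Theorem: a = 16, b = 4, f(n) = 6·n².
Compute the critical exponent d = log₄(16) = 2.
Compare f(n) = Θ(n²) against n^d:
  k = 2 = d, so f(n) = Θ(n^d) — Case 2.
  Work is balanced across levels: T(n) = Θ(n^d log n) = Θ(n² log n).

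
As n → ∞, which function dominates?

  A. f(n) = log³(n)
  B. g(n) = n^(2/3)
B

f(n) = log³(n) is O(log³ n), while g(n) = n^(2/3) is O(n^(2/3)).
Since O(n^(2/3)) grows faster than O(log³ n), g(n) dominates.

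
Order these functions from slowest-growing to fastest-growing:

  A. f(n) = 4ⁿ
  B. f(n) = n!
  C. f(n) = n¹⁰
C < A < B

Comparing growth rates:
C = n¹⁰ is O(n¹⁰)
A = 4ⁿ is O(4ⁿ)
B = n! is O(n!)

Therefore, the order from slowest to fastest is: C < A < B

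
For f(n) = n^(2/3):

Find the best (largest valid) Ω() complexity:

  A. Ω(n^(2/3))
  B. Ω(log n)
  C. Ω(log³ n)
A

f(n) = n^(2/3) is Ω(n^(2/3)).
All listed options are valid Big-Ω bounds (lower bounds),
but Ω(n^(2/3)) is the tightest (largest valid bound).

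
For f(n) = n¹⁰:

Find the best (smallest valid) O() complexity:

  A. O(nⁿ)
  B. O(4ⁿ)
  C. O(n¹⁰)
C

f(n) = n¹⁰ is O(n¹⁰).
All listed options are valid Big-O bounds (upper bounds),
but O(n¹⁰) is the tightest (smallest valid bound).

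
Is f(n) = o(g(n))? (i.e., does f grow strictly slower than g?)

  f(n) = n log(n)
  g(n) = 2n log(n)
False

f(n) = n log(n) is O(n log n), and g(n) = 2n log(n) is O(n log n).
Since they have the same growth rate, f(n) = o(g(n)) is false.
(f = o(g) requires f to grow strictly slower, not equal.)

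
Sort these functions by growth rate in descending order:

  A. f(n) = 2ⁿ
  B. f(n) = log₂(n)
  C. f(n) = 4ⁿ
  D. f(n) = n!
D > C > A > B

Comparing growth rates:
D = n! is O(n!)
C = 4ⁿ is O(4ⁿ)
A = 2ⁿ is O(2ⁿ)
B = log₂(n) is O(log n)

Therefore, the order from fastest to slowest is: D > C > A > B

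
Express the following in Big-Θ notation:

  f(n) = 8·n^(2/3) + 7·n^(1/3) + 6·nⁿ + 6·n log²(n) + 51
Θ(nⁿ)

Order the terms by growth rate: 51 ≺ 7·n^(1/3) ≺ 8·n^(2/3) ≺ 6·n log²(n) ≺ 6·nⁿ.
The fastest-growing term 6·nⁿ dominates as n → ∞; dropping its constant factor gives Θ(nⁿ).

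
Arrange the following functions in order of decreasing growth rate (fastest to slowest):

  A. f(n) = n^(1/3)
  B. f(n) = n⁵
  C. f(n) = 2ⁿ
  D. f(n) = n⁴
C > B > D > A

Comparing growth rates:
C = 2ⁿ is O(2ⁿ)
B = n⁵ is O(n⁵)
D = n⁴ is O(n⁴)
A = n^(1/3) is O(n^(1/3))

Therefore, the order from fastest to slowest is: C > B > D > A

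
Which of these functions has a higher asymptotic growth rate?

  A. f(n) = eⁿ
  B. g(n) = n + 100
A

f(n) = eⁿ is O(eⁿ), while g(n) = n + 100 is O(n).
Since O(eⁿ) grows faster than O(n), f(n) dominates.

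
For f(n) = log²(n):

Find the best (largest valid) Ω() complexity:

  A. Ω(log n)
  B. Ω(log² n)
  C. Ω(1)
B

f(n) = log²(n) is Ω(log² n).
All listed options are valid Big-Ω bounds (lower bounds),
but Ω(log² n) is the tightest (largest valid bound).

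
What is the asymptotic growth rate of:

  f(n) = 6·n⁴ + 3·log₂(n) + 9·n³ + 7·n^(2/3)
Θ(n⁴)

Order the terms by growth rate: 3·log₂(n) ≺ 7·n^(2/3) ≺ 9·n³ ≺ 6·n⁴.
The fastest-growing term 6·n⁴ dominates as n → ∞; dropping its constant factor gives Θ(n⁴).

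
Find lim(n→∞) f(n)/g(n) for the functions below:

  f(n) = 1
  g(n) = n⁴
0

Since 1 (O(1)) grows slower than n⁴ (O(n⁴)),
the ratio f(n)/g(n) → 0 as n → ∞.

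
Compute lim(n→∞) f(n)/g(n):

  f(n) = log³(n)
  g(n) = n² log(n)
0

Since log³(n) (O(log³ n)) grows slower than n² log(n) (O(n² log n)),
the ratio f(n)/g(n) → 0 as n → ∞.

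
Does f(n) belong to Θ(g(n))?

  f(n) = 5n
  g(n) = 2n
True

f(n) = 5n and g(n) = 2n are both O(n).
Since they have the same asymptotic growth rate, f(n) = Θ(g(n)) is true.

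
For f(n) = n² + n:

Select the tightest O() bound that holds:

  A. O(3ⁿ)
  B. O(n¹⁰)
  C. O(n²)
C

f(n) = n² + n is O(n²).
All listed options are valid Big-O bounds (upper bounds),
but O(n²) is the tightest (smallest valid bound).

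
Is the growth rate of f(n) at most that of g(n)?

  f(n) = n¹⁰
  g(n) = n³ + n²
False

f(n) = n¹⁰ is O(n¹⁰), and g(n) = n³ + n² is O(n³).
Since O(n¹⁰) grows faster than O(n³), f(n) = O(g(n)) is false.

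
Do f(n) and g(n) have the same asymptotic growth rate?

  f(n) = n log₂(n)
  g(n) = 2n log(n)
True

f(n) = n log₂(n) and g(n) = 2n log(n) are both O(n log n).
Since they have the same asymptotic growth rate, f(n) = Θ(g(n)) is true.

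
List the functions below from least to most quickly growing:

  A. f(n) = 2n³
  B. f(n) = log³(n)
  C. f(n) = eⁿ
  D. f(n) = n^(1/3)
B < D < A < C

Comparing growth rates:
B = log³(n) is O(log³ n)
D = n^(1/3) is O(n^(1/3))
A = 2n³ is O(n³)
C = eⁿ is O(eⁿ)

Therefore, the order from slowest to fastest is: B < D < A < C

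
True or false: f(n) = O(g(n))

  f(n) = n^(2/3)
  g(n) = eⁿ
True

f(n) = n^(2/3) is O(n^(2/3)), and g(n) = eⁿ is O(eⁿ).
Since O(n^(2/3)) ⊆ O(eⁿ) (f grows no faster than g), f(n) = O(g(n)) is true.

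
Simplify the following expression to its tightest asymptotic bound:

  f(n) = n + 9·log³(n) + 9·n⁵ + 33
Θ(n⁵)

Order the terms by growth rate: 33 ≺ 9·log³(n) ≺ n ≺ 9·n⁵.
The fastest-growing term 9·n⁵ dominates as n → ∞; dropping its constant factor gives Θ(n⁵).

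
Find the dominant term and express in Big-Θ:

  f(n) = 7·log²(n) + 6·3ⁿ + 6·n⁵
Θ(3ⁿ)

Order the terms by growth rate: 7·log²(n) ≺ 6·n⁵ ≺ 6·3ⁿ.
The fastest-growing term 6·3ⁿ dominates as n → ∞; dropping its constant factor gives Θ(3ⁿ).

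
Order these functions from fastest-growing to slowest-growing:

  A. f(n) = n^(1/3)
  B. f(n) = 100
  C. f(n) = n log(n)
C > A > B

Comparing growth rates:
C = n log(n) is O(n log n)
A = n^(1/3) is O(n^(1/3))
B = 100 is O(1)

Therefore, the order from fastest to slowest is: C > A > B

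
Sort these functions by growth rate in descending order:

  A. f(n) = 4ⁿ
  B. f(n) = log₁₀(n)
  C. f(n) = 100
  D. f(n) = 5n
A > D > B > C

Comparing growth rates:
A = 4ⁿ is O(4ⁿ)
D = 5n is O(n)
B = log₁₀(n) is O(log n)
C = 100 is O(1)

Therefore, the order from fastest to slowest is: A > D > B > C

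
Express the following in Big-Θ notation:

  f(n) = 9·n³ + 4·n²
Θ(n³)

Order the terms by growth rate: 4·n² ≺ 9·n³.
The fastest-growing term 9·n³ dominates as n → ∞; dropping its constant factor gives Θ(n³).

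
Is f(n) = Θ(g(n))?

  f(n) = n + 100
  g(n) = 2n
True

f(n) = n + 100 and g(n) = 2n are both O(n).
Since they have the same asymptotic growth rate, f(n) = Θ(g(n)) is true.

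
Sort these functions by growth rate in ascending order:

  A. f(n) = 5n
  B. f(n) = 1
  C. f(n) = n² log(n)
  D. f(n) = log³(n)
B < D < A < C

Comparing growth rates:
B = 1 is O(1)
D = log³(n) is O(log³ n)
A = 5n is O(n)
C = n² log(n) is O(n² log n)

Therefore, the order from slowest to fastest is: B < D < A < C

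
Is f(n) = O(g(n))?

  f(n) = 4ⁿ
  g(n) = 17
False

f(n) = 4ⁿ is O(4ⁿ), and g(n) = 17 is O(1).
Since O(4ⁿ) grows faster than O(1), f(n) = O(g(n)) is false.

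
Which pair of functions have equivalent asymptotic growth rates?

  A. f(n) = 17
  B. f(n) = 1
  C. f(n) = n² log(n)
A and B

Examining each function:
  A. 17 is O(1)
  B. 1 is O(1)
  C. n² log(n) is O(n² log n)

Functions A and B both have the same complexity class.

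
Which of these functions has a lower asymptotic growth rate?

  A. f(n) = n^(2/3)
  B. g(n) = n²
A

f(n) = n^(2/3) is O(n^(2/3)), while g(n) = n² is O(n²).
Since O(n^(2/3)) grows slower than O(n²), f(n) is dominated.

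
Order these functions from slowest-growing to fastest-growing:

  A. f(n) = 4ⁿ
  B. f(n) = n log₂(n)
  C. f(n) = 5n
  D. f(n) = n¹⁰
C < B < D < A

Comparing growth rates:
C = 5n is O(n)
B = n log₂(n) is O(n log n)
D = n¹⁰ is O(n¹⁰)
A = 4ⁿ is O(4ⁿ)

Therefore, the order from slowest to fastest is: C < B < D < A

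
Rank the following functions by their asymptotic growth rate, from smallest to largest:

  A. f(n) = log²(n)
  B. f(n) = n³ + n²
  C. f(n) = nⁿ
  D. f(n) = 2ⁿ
A < B < D < C

Comparing growth rates:
A = log²(n) is O(log² n)
B = n³ + n² is O(n³)
D = 2ⁿ is O(2ⁿ)
C = nⁿ is O(nⁿ)

Therefore, the order from slowest to fastest is: A < B < D < C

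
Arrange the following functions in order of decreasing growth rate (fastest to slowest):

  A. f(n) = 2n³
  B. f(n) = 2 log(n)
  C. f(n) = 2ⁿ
C > A > B

Comparing growth rates:
C = 2ⁿ is O(2ⁿ)
A = 2n³ is O(n³)
B = 2 log(n) is O(log n)

Therefore, the order from fastest to slowest is: C > A > B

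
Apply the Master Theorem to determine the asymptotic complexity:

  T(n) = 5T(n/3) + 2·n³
Θ(n³)

Master Theorem: a = 5, b = 3, f(n) = 2·n³.
Compute the critical exponent d = log₃(5) = 1.465.
Compare f(n) = Θ(n³) against n^d:
  k = 3 > d = 1.465, so f(n) = Ω(n^(d+ε)) — Case 3.
  Regularity: a·(n/b)^3/n^3 = a/b^3 = 5/27 < 1 ✓.
  The top-level work dominates: T(n) = Θ(f(n)) = Θ(n³).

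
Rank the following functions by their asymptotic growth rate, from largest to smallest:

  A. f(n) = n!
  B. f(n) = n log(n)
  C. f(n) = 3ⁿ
A > C > B

Comparing growth rates:
A = n! is O(n!)
C = 3ⁿ is O(3ⁿ)
B = n log(n) is O(n log n)

Therefore, the order from fastest to slowest is: A > C > B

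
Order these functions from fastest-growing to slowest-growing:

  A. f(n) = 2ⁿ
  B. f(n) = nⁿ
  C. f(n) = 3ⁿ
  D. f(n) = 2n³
B > C > A > D

Comparing growth rates:
B = nⁿ is O(nⁿ)
C = 3ⁿ is O(3ⁿ)
A = 2ⁿ is O(2ⁿ)
D = 2n³ is O(n³)

Therefore, the order from fastest to slowest is: B > C > A > D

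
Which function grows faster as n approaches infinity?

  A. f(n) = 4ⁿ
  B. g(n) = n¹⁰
A

f(n) = 4ⁿ is O(4ⁿ), while g(n) = n¹⁰ is O(n¹⁰).
Since O(4ⁿ) grows faster than O(n¹⁰), f(n) dominates.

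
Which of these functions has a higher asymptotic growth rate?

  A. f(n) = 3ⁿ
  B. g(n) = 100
A

f(n) = 3ⁿ is O(3ⁿ), while g(n) = 100 is O(1).
Since O(3ⁿ) grows faster than O(1), f(n) dominates.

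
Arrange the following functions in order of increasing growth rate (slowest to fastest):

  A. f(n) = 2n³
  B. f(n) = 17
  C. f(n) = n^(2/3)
B < C < A

Comparing growth rates:
B = 17 is O(1)
C = n^(2/3) is O(n^(2/3))
A = 2n³ is O(n³)

Therefore, the order from slowest to fastest is: B < C < A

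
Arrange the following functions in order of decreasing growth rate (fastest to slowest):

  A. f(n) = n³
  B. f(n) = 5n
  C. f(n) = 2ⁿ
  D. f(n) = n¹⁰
C > D > A > B

Comparing growth rates:
C = 2ⁿ is O(2ⁿ)
D = n¹⁰ is O(n¹⁰)
A = n³ is O(n³)
B = 5n is O(n)

Therefore, the order from fastest to slowest is: C > D > A > B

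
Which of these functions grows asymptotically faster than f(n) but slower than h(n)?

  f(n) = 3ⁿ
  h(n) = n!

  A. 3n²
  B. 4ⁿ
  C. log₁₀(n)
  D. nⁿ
B

We need g(n) with 3ⁿ = o(g(n)) and g(n) = o(n!), i.e. O(3ⁿ) ≺ g ≺ O(n!).
Check each option:
  A. 3n² — O(n²) does not grow strictly faster than f(n)
  B. 4ⁿ — O(4ⁿ) is strictly between O(3ⁿ) and O(n!) ✓
  C. log₁₀(n) — O(log n) does not grow strictly faster than f(n)
  D. nⁿ — O(nⁿ) does not grow strictly slower than h(n)

Only option B (4ⁿ) lies strictly between.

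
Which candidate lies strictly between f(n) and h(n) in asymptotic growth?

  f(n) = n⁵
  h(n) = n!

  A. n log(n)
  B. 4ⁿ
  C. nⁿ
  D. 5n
B

We need g(n) with n⁵ = o(g(n)) and g(n) = o(n!), i.e. O(n⁵) ≺ g ≺ O(n!).
Check each option:
  A. n log(n) — O(n log n) does not grow strictly faster than f(n)
  B. 4ⁿ — O(4ⁿ) is strictly between O(n⁵) and O(n!) ✓
  C. nⁿ — O(nⁿ) does not grow strictly slower than h(n)
  D. 5n — O(n) does not grow strictly faster than f(n)

Only option B (4ⁿ) lies strictly between.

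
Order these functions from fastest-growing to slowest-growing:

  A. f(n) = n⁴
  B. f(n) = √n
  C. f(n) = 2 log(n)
A > B > C

Comparing growth rates:
A = n⁴ is O(n⁴)
B = √n is O(√n)
C = 2 log(n) is O(log n)

Therefore, the order from fastest to slowest is: A > B > C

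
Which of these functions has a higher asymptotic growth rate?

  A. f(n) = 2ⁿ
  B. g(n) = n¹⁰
A

f(n) = 2ⁿ is O(2ⁿ), while g(n) = n¹⁰ is O(n¹⁰).
Since O(2ⁿ) grows faster than O(n¹⁰), f(n) dominates.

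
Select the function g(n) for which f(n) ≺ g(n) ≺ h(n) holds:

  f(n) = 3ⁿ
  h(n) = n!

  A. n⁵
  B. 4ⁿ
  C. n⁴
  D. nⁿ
B

We need g(n) with 3ⁿ = o(g(n)) and g(n) = o(n!), i.e. O(3ⁿ) ≺ g ≺ O(n!).
Check each option:
  A. n⁵ — O(n⁵) does not grow strictly faster than f(n)
  B. 4ⁿ — O(4ⁿ) is strictly between O(3ⁿ) and O(n!) ✓
  C. n⁴ — O(n⁴) does not grow strictly faster than f(n)
  D. nⁿ — O(nⁿ) does not grow strictly slower than h(n)

Only option B (4ⁿ) lies strictly between.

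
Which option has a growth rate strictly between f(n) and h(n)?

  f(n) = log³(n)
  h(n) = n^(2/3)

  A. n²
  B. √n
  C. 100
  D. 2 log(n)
B

We need g(n) with log³(n) = o(g(n)) and g(n) = o(n^(2/3)), i.e. O(log³ n) ≺ g ≺ O(n^(2/3)).
Check each option:
  A. n² — O(n²) does not grow strictly slower than h(n)
  B. √n — O(√n) is strictly between O(log³ n) and O(n^(2/3)) ✓
  C. 100 — O(1) does not grow strictly faster than f(n)
  D. 2 log(n) — O(log n) does not grow strictly faster than f(n)

Only option B (√n) lies strictly between.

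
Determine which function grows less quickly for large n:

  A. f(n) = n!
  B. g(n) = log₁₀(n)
B

f(n) = n! is O(n!), while g(n) = log₁₀(n) is O(log n).
Since O(log n) grows slower than O(n!), g(n) is dominated.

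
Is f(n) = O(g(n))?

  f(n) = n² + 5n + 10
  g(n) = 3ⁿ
True

f(n) = n² + 5n + 10 is O(n²), and g(n) = 3ⁿ is O(3ⁿ).
Since O(n²) ⊆ O(3ⁿ) (f grows no faster than g), f(n) = O(g(n)) is true.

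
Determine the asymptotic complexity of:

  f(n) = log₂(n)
O(log n)

The dominant term in log₂(n) is log₂(n), which is Θ(log n).
Constants are absorbed, so the tightest bound is O(log n).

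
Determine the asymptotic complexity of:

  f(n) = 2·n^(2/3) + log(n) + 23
O(n^(2/3))

The dominant term in 2·n^(2/3) + log(n) + 23 is 2·n^(2/3), which is Θ(n^(2/3)).
Lower-order terms (log(n), 23) are asymptotically negligible.
Constants are absorbed, so the tightest bound is O(n^(2/3)).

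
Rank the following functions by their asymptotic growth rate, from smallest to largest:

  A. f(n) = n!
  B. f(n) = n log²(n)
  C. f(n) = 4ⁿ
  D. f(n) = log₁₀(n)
D < B < C < A

Comparing growth rates:
D = log₁₀(n) is O(log n)
B = n log²(n) is O(n log² n)
C = 4ⁿ is O(4ⁿ)
A = n! is O(n!)

Therefore, the order from slowest to fastest is: D < B < C < A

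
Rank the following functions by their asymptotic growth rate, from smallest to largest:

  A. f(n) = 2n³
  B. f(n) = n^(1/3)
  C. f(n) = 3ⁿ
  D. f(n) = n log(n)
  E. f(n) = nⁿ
B < D < A < C < E

Comparing growth rates:
B = n^(1/3) is O(n^(1/3))
D = n log(n) is O(n log n)
A = 2n³ is O(n³)
C = 3ⁿ is O(3ⁿ)
E = nⁿ is O(nⁿ)

Therefore, the order from slowest to fastest is: B < D < A < C < E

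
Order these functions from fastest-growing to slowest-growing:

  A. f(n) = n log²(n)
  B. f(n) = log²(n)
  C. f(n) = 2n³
C > A > B

Comparing growth rates:
C = 2n³ is O(n³)
A = n log²(n) is O(n log² n)
B = log²(n) is O(log² n)

Therefore, the order from fastest to slowest is: C > A > B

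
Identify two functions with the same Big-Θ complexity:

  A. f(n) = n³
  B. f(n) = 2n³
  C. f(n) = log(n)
A and B

Examining each function:
  A. n³ is O(n³)
  B. 2n³ is O(n³)
  C. log(n) is O(log n)

Functions A and B both have the same complexity class.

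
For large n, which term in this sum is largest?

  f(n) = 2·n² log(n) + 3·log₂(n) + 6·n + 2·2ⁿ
2·2ⁿ

Looking at each term:
  - 2·n² log(n) is O(n² log n)
  - 3·log₂(n) is O(log n)
  - 6·n is O(n)
  - 2·2ⁿ is O(2ⁿ)

The term 2·2ⁿ (O(2ⁿ)) grows fastest and dominates all others.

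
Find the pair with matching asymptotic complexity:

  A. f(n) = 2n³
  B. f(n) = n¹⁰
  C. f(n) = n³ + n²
A and C

Examining each function:
  A. 2n³ is O(n³)
  B. n¹⁰ is O(n¹⁰)
  C. n³ + n² is O(n³)

Functions A and C both have the same complexity class.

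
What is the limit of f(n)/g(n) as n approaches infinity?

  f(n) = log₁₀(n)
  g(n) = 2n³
0

Since log₁₀(n) (O(log n)) grows slower than 2n³ (O(n³)),
the ratio f(n)/g(n) → 0 as n → ∞.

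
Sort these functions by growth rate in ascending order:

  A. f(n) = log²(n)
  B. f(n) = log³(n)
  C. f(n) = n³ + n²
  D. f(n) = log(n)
D < A < B < C

Comparing growth rates:
D = log(n) is O(log n)
A = log²(n) is O(log² n)
B = log³(n) is O(log³ n)
C = n³ + n² is O(n³)

Therefore, the order from slowest to fastest is: D < A < B < C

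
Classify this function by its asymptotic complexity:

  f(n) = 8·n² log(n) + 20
O(n² log n)

The dominant term in 8·n² log(n) + 20 is 8·n² log(n), which is Θ(n² log n).
Lower-order terms (20) are asymptotically negligible.
Constants are absorbed, so the tightest bound is O(n² log n).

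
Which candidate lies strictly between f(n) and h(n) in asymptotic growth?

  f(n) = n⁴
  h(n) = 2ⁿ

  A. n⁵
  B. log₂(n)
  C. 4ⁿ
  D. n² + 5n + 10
A

We need g(n) with n⁴ = o(g(n)) and g(n) = o(2ⁿ), i.e. O(n⁴) ≺ g ≺ O(2ⁿ).
Check each option:
  A. n⁵ — O(n⁵) is strictly between O(n⁴) and O(2ⁿ) ✓
  B. log₂(n) — O(log n) does not grow strictly faster than f(n)
  C. 4ⁿ — O(4ⁿ) does not grow strictly slower than h(n)
  D. n² + 5n + 10 — O(n²) does not grow strictly faster than f(n)

Only option A (n⁵) lies strictly between.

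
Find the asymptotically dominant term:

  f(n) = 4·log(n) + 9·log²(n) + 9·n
9·n

Looking at each term:
  - 4·log(n) is O(log n)
  - 9·log²(n) is O(log² n)
  - 9·n is O(n)

The term 9·n (O(n)) grows fastest and dominates all others.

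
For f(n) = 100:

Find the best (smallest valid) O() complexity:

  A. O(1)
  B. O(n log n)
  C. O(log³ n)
A

f(n) = 100 is O(1).
All listed options are valid Big-O bounds (upper bounds),
but O(1) is the tightest (smallest valid bound).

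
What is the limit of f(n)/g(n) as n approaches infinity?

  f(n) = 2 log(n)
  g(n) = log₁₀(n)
log(100)

Since 2 log(n) and log₁₀(n) have the same growth rate (O(log n)),
the ratio converges to a constant: log(100).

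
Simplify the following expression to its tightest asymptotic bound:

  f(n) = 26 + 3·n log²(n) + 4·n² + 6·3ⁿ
Θ(3ⁿ)

Order the terms by growth rate: 26 ≺ 3·n log²(n) ≺ 4·n² ≺ 6·3ⁿ.
The fastest-growing term 6·3ⁿ dominates as n → ∞; dropping its constant factor gives Θ(3ⁿ).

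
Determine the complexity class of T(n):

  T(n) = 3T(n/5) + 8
Θ(n^log₅(3))

Master Theorem: a = 3, b = 5, f(n) = 8.
Compute the critical exponent d = log₅(3) = 0.683.
Compare f(n) = Θ(1) against n^d:
  k = 0 < d = 0.683, so f(n) = O(n^(d-ε)) — Case 1.
  The recursion cost dominates: T(n) = Θ(n^d) = Θ(n^log₅(3)).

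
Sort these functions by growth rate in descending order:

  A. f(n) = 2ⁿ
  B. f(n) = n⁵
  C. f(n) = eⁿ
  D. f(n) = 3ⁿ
D > C > A > B

Comparing growth rates:
D = 3ⁿ is O(3ⁿ)
C = eⁿ is O(eⁿ)
A = 2ⁿ is O(2ⁿ)
B = n⁵ is O(n⁵)

Therefore, the order from fastest to slowest is: D > C > A > B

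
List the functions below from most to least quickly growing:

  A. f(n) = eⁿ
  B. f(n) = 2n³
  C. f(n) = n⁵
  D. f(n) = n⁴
A > C > D > B

Comparing growth rates:
A = eⁿ is O(eⁿ)
C = n⁵ is O(n⁵)
D = n⁴ is O(n⁴)
B = 2n³ is O(n³)

Therefore, the order from fastest to slowest is: A > C > D > B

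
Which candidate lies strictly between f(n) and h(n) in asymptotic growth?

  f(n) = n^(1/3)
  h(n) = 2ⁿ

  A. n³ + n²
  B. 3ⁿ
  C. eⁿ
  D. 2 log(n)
A

We need g(n) with n^(1/3) = o(g(n)) and g(n) = o(2ⁿ), i.e. O(n^(1/3)) ≺ g ≺ O(2ⁿ).
Check each option:
  A. n³ + n² — O(n³) is strictly between O(n^(1/3)) and O(2ⁿ) ✓
  B. 3ⁿ — O(3ⁿ) does not grow strictly slower than h(n)
  C. eⁿ — O(eⁿ) does not grow strictly slower than h(n)
  D. 2 log(n) — O(log n) does not grow strictly faster than f(n)

Only option A (n³ + n²) lies strictly between.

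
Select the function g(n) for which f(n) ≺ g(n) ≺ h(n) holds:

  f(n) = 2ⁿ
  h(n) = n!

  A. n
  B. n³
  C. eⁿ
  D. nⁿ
C

We need g(n) with 2ⁿ = o(g(n)) and g(n) = o(n!), i.e. O(2ⁿ) ≺ g ≺ O(n!).
Check each option:
  A. n — O(n) does not grow strictly faster than f(n)
  B. n³ — O(n³) does not grow strictly faster than f(n)
  C. eⁿ — O(eⁿ) is strictly between O(2ⁿ) and O(n!) ✓
  D. nⁿ — O(nⁿ) does not grow strictly slower than h(n)

Only option C (eⁿ) lies strictly between.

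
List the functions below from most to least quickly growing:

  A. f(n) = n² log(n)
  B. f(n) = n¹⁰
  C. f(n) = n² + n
B > A > C

Comparing growth rates:
B = n¹⁰ is O(n¹⁰)
A = n² log(n) is O(n² log n)
C = n² + n is O(n²)

Therefore, the order from fastest to slowest is: B > A > C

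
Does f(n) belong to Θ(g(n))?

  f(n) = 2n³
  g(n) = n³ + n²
True

f(n) = 2n³ and g(n) = n³ + n² are both O(n³).
Since they have the same asymptotic growth rate, f(n) = Θ(g(n)) is true.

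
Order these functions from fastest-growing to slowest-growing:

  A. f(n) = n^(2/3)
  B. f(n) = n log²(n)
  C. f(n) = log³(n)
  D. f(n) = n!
D > B > A > C

Comparing growth rates:
D = n! is O(n!)
B = n log²(n) is O(n log² n)
A = n^(2/3) is O(n^(2/3))
C = log³(n) is O(log³ n)

Therefore, the order from fastest to slowest is: D > B > A > C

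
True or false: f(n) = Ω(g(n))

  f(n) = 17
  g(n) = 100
True

f(n) = 17 and g(n) = 100 are both O(1).
Big-Ω permits equal growth rates (f ≥ c·g for some c > 0), so f(n) = Ω(g(n)) is true.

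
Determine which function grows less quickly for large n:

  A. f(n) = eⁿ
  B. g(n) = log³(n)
B

f(n) = eⁿ is O(eⁿ), while g(n) = log³(n) is O(log³ n).
Since O(log³ n) grows slower than O(eⁿ), g(n) is dominated.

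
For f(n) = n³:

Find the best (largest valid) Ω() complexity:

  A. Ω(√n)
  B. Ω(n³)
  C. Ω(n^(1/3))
B

f(n) = n³ is Ω(n³).
All listed options are valid Big-Ω bounds (lower bounds),
but Ω(n³) is the tightest (largest valid bound).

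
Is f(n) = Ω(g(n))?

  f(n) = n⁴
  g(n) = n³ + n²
True

f(n) = n⁴ is O(n⁴), and g(n) = n³ + n² is O(n³).
Since O(n⁴) grows at least as fast as O(n³), f(n) = Ω(g(n)) is true.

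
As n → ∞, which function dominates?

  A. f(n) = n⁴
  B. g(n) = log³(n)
A

f(n) = n⁴ is O(n⁴), while g(n) = log³(n) is O(log³ n).
Since O(n⁴) grows faster than O(log³ n), f(n) dominates.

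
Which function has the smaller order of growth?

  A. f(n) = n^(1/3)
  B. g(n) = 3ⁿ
A

f(n) = n^(1/3) is O(n^(1/3)), while g(n) = 3ⁿ is O(3ⁿ).
Since O(n^(1/3)) grows slower than O(3ⁿ), f(n) is dominated.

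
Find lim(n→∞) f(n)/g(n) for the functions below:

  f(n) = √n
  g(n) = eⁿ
0

Since √n (O(√n)) grows slower than eⁿ (O(eⁿ)),
the ratio f(n)/g(n) → 0 as n → ∞.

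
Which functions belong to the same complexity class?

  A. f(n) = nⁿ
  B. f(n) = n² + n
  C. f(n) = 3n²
B and C

Examining each function:
  A. nⁿ is O(nⁿ)
  B. n² + n is O(n²)
  C. 3n² is O(n²)

Functions B and C both have the same complexity class.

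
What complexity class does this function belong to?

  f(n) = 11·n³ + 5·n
O(n³)

The dominant term in 11·n³ + 5·n is 11·n³, which is Θ(n³).
Lower-order terms (5·n) are asymptotically negligible.
Constants are absorbed, so the tightest bound is O(n³).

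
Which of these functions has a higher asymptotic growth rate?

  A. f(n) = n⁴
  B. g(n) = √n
A

f(n) = n⁴ is O(n⁴), while g(n) = √n is O(√n).
Since O(n⁴) grows faster than O(√n), f(n) dominates.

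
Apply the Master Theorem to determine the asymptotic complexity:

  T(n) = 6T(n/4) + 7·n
Θ(n^log₄(6))

Master Theorem: a = 6, b = 4, f(n) = 7·n.
Compute the critical exponent d = log₄(6) = 1.292.
Compare f(n) = Θ(n) against n^d:
  k = 1 < d = 1.292, so f(n) = O(n^(d-ε)) — Case 1.
  The recursion cost dominates: T(n) = Θ(n^d) = Θ(n^log₄(6)).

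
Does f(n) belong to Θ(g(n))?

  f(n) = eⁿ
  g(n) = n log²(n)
False

f(n) = eⁿ is O(eⁿ), and g(n) = n log²(n) is O(n log² n).
Since they have different growth rates, f(n) = Θ(g(n)) is false.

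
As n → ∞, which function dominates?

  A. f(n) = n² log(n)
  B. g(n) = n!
B

f(n) = n² log(n) is O(n² log n), while g(n) = n! is O(n!).
Since O(n!) grows faster than O(n² log n), g(n) dominates.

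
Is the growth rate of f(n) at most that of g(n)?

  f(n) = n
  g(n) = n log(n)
True

f(n) = n is O(n), and g(n) = n log(n) is O(n log n).
Since O(n) ⊆ O(n log n) (f grows no faster than g), f(n) = O(g(n)) is true.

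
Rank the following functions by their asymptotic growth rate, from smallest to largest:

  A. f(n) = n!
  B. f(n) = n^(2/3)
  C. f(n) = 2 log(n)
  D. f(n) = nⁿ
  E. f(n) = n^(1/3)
C < E < B < A < D

Comparing growth rates:
C = 2 log(n) is O(log n)
E = n^(1/3) is O(n^(1/3))
B = n^(2/3) is O(n^(2/3))
A = n! is O(n!)
D = nⁿ is O(nⁿ)

Therefore, the order from slowest to fastest is: C < E < B < A < D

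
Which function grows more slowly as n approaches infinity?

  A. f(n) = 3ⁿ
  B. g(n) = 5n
B

f(n) = 3ⁿ is O(3ⁿ), while g(n) = 5n is O(n).
Since O(n) grows slower than O(3ⁿ), g(n) is dominated.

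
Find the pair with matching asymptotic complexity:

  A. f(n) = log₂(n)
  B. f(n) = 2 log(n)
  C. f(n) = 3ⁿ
A and B

Examining each function:
  A. log₂(n) is O(log n)
  B. 2 log(n) is O(log n)
  C. 3ⁿ is O(3ⁿ)

Functions A and B both have the same complexity class.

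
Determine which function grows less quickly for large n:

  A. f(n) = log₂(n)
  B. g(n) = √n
A

f(n) = log₂(n) is O(log n), while g(n) = √n is O(√n).
Since O(log n) grows slower than O(√n), f(n) is dominated.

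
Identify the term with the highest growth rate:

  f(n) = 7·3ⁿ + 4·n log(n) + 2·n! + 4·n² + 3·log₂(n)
2·n!

Looking at each term:
  - 7·3ⁿ is O(3ⁿ)
  - 4·n log(n) is O(n log n)
  - 2·n! is O(n!)
  - 4·n² is O(n²)
  - 3·log₂(n) is O(log n)

The term 2·n! (O(n!)) grows fastest and dominates all others.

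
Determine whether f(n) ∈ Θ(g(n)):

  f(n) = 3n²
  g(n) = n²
True

f(n) = 3n² and g(n) = n² are both O(n²).
Since they have the same asymptotic growth rate, f(n) = Θ(g(n)) is true.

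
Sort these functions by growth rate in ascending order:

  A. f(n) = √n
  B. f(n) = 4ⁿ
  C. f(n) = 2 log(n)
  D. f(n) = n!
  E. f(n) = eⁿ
C < A < E < B < D

Comparing growth rates:
C = 2 log(n) is O(log n)
A = √n is O(√n)
E = eⁿ is O(eⁿ)
B = 4ⁿ is O(4ⁿ)
D = n! is O(n!)

Therefore, the order from slowest to fastest is: C < A < E < B < D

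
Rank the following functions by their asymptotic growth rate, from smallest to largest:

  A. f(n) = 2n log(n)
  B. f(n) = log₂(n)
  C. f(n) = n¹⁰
B < A < C

Comparing growth rates:
B = log₂(n) is O(log n)
A = 2n log(n) is O(n log n)
C = n¹⁰ is O(n¹⁰)

Therefore, the order from slowest to fastest is: B < A < C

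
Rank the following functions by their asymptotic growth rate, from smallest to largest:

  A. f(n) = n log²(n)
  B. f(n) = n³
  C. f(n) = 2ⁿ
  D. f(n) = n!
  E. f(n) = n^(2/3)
E < A < B < C < D

Comparing growth rates:
E = n^(2/3) is O(n^(2/3))
A = n log²(n) is O(n log² n)
B = n³ is O(n³)
C = 2ⁿ is O(2ⁿ)
D = n! is O(n!)

Therefore, the order from slowest to fastest is: E < A < B < C < D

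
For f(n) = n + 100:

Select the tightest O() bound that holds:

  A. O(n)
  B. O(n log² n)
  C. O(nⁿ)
A

f(n) = n + 100 is O(n).
All listed options are valid Big-O bounds (upper bounds),
but O(n) is the tightest (smallest valid bound).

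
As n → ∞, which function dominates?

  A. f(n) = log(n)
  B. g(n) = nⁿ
B

f(n) = log(n) is O(log n), while g(n) = nⁿ is O(nⁿ).
Since O(nⁿ) grows faster than O(log n), g(n) dominates.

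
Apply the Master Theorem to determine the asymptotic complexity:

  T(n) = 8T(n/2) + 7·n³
Θ(n³ log n)

Master Theorem: a = 8, b = 2, f(n) = 7·n³.
Compute the critical exponent d = log₂(8) = 3.
Compare f(n) = Θ(n³) against n^d:
  k = 3 = d, so f(n) = Θ(n^d) — Case 2.
  Work is balanced across levels: T(n) = Θ(n^d log n) = Θ(n³ log n).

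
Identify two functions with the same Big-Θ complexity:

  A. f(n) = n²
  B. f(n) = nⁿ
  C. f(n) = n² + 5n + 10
A and C

Examining each function:
  A. n² is O(n²)
  B. nⁿ is O(nⁿ)
  C. n² + 5n + 10 is O(n²)

Functions A and C both have the same complexity class.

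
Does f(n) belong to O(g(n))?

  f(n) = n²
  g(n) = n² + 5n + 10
True

f(n) = n² and g(n) = n² + 5n + 10 are both O(n²).
Big-O permits equal growth rates (f ≤ c·g for some c), so f(n) = O(g(n)) is true.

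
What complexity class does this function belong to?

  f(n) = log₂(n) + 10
O(log n)

The dominant term in log₂(n) + 10 is log₂(n), which is Θ(log n).
Lower-order terms (10) are asymptotically negligible.
Constants are absorbed, so the tightest bound is O(log n).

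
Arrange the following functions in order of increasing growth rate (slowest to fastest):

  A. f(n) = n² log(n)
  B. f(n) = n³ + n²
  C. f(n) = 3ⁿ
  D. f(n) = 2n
D < A < B < C

Comparing growth rates:
D = 2n is O(n)
A = n² log(n) is O(n² log n)
B = n³ + n² is O(n³)
C = 3ⁿ is O(3ⁿ)

Therefore, the order from slowest to fastest is: D < A < B < C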